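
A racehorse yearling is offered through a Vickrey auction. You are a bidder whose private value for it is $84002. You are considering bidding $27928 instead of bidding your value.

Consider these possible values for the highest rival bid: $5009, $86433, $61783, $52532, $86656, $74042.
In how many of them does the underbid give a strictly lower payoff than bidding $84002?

The deviation hurts exactly when the highest competing bid lies strictly between $27928 and $84002 — underbidding then forfeits a profitable win.
$5009: below both → same outcome either way.
$86433: above both → same outcome either way.
$61783: inside the interval → strictly worse (loss $22219).
$52532: inside the interval → strictly worse (loss $31470).
$86656: above both → same outcome either way.
$74042: inside the interval → strictly worse (loss $9960).
Count: 3.

3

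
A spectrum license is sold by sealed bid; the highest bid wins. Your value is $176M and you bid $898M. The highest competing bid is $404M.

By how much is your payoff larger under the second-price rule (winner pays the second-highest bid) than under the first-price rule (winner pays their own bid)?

You have the highest bid, so you win under either rule.
Second-price: pay $404M → payoff −$228M.
First-price: pay your own bid $898M → payoff −$722M.
Difference = −$228M − (−$722M) = $494M.

$494M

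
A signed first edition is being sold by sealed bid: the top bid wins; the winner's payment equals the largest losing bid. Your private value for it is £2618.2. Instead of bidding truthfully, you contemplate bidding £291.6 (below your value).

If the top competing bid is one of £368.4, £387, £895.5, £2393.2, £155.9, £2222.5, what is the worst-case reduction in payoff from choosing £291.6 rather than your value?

£368.4: truthful gives £2249.8, deviation gives £0 → loss £2249.8.
£387: truthful gives £2231.2, deviation gives £0 → loss £2231.2.
£895.5: truthful gives £1722.7, deviation gives £0 → loss £1722.7.
£2393.2: truthful gives £225, deviation gives £0 → loss £225.
£155.9: same outcome either way → loss £0.
£2222.5: truthful gives £395.7, deviation gives £0 → loss £395.7.
Maximum loss: £2249.8.

£2249.8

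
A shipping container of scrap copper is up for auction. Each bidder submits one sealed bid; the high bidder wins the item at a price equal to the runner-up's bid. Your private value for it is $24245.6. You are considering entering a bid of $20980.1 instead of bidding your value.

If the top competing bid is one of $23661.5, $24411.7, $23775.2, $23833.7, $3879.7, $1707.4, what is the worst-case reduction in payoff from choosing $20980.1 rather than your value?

$584.1

$23661.5: truthful gives $584.1, deviation gives $0 → loss $584.1.
$24411.7: same outcome either way → loss $0.
$23775.2: truthful gives $470.4, deviation gives $0 → loss $470.4.
$23833.7: truthful gives $411.9, deviation gives $0 → loss $411.9.
$3879.7: same outcome either way → loss $0.
$1707.4: same outcome either way → loss $0.
Maximum loss: $584.1.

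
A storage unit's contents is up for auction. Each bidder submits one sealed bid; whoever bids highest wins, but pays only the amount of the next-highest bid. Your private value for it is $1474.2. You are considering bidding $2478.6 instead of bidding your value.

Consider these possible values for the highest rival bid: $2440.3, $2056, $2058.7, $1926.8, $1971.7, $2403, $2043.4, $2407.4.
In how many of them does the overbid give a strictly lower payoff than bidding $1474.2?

8

The deviation hurts exactly when the highest competing bid lies strictly between $1474.2 and $2478.6 — overbidding then wins at a price above your value.
$2440.3: inside the interval → strictly worse (loss $966.1).
$2056: inside the interval → strictly worse (loss $581.8).
$2058.7: inside the interval → strictly worse (loss $584.5).
$1926.8: inside the interval → strictly worse (loss $452.6).
$1971.7: inside the interval → strictly worse (loss $497.5).
$2403: inside the interval → strictly worse (loss $928.8).
$2043.4: inside the interval → strictly worse (loss $569.2).
$2407.4: inside the interval → strictly worse (loss $933.2).
Count: 8.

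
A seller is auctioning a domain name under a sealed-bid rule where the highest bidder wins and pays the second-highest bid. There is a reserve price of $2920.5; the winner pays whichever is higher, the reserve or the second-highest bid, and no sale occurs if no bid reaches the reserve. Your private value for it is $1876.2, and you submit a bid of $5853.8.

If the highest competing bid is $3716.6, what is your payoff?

Your bid $5853.8 is the highest and exceeds the reserve.
Price = max(second-highest bid, reserve) = max($3716.6, $2920.5) = $3716.6.
Payoff = $1876.2 − $3716.6 = −$1840.4.

−$1840.4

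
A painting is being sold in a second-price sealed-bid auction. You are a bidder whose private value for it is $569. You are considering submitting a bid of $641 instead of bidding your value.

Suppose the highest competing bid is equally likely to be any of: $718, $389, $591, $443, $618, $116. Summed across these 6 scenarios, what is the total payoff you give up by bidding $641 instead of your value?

$71

The deviation costs you only when the competing bid falls strictly between $569 and $641; elsewhere both bids give the same outcome.
$718: outcomes coincide → loss $0.
$389: outcomes coincide → loss $0.
$591: truthful payoff $0, deviation payoff −$22 → loss $22.
$443: outcomes coincide → loss $0.
$618: truthful payoff $0, deviation payoff −$49 → loss $49.
$116: outcomes coincide → loss $0.
Total loss = $22 + $49 = $71.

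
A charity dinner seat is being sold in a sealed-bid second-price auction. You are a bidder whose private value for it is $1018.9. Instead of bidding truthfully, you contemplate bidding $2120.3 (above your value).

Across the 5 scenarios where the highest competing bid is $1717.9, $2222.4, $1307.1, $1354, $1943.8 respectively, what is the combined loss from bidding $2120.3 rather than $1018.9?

$2247.2

The deviation costs you only when the competing bid falls strictly between $1018.9 and $2120.3; elsewhere both bids give the same outcome.
$1717.9: truthful payoff $0, deviation payoff −$699 → loss $699.
$2222.4: outcomes coincide → loss $0.
$1307.1: truthful payoff $0, deviation payoff −$288.2 → loss $288.2.
$1354: truthful payoff $0, deviation payoff −$335.1 → loss $335.1.
$1943.8: truthful payoff $0, deviation payoff −$924.9 → loss $924.9.
Total loss = $699 + $288.2 + $335.1 + $924.9 = $2247.2.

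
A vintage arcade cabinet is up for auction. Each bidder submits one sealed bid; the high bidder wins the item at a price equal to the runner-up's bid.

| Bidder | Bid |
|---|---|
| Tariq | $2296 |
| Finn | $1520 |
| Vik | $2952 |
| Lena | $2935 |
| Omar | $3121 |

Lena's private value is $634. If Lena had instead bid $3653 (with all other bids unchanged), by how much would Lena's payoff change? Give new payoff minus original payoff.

The highest bid among the other bidders is $3121; Lena's bid doesn't change that.
Original bid $2935: Lena is not highest (top rival bid is $3121); payoff $0.
Alternative bid $3653: Lena is highest, pays the top rival bid $3121; payoff $634 − $3121 = −$2487.
Change in payoff = −$2487 − ($0) = −$2487.

−$2487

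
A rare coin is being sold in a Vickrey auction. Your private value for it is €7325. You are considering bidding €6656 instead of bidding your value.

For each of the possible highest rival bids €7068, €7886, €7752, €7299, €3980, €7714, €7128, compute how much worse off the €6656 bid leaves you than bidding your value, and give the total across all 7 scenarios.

€480

The deviation costs you only when the competing bid falls strictly between €6656 and €7325; elsewhere both bids give the same outcome.
€7068: truthful payoff €257, deviation payoff €0 → loss €257.
€7886: outcomes coincide → loss €0.
€7752: outcomes coincide → loss €0.
€7299: truthful payoff €26, deviation payoff €0 → loss €26.
€3980: outcomes coincide → loss €0.
€7714: outcomes coincide → loss €0.
€7128: truthful payoff €197, deviation payoff €0 → loss €197.
Total loss = €257 + €26 + €197 = €480.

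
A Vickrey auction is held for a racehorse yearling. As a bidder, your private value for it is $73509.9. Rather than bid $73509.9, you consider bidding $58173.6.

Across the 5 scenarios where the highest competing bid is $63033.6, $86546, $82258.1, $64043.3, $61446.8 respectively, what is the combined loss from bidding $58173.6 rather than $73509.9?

$32006

The deviation costs you only when the competing bid falls strictly between $58173.6 and $73509.9; elsewhere both bids give the same outcome.
$63033.6: truthful payoff $10476.3, deviation payoff $0 → loss $10476.3.
$86546: outcomes coincide → loss $0.
$82258.1: outcomes coincide → loss $0.
$64043.3: truthful payoff $9466.6, deviation payoff $0 → loss $9466.6.
$61446.8: truthful payoff $12063.1, deviation payoff $0 → loss $12063.1.
Total loss = $10476.3 + $9466.6 + $12063.1 = $32006.
Because the price is fixed by the runner-up's bid, deviating from your value can only change a good outcome into a bad one — never the reverse.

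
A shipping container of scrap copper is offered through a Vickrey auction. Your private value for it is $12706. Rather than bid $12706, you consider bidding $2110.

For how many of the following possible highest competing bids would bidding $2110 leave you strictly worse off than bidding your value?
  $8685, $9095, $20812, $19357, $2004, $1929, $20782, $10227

3

The deviation hurts exactly when the highest competing bid lies strictly between $2110 and $12706 — underbidding then forfeits a profitable win.
$8685: inside the interval → strictly worse (loss $4021).
$9095: inside the interval → strictly worse (loss $3611).
$20812: above both → same outcome either way.
$19357: above both → same outcome either way.
$2004: below both → same outcome either way.
$1929: below both → same outcome either way.
$20782: above both → same outcome either way.
$10227: inside the interval → strictly worse (loss $2479).
Count: 3.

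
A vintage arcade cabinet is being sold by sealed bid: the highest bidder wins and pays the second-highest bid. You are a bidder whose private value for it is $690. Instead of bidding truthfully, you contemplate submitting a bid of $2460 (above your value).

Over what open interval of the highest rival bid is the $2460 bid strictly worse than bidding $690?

If the competing bid is below $690, both bids win at the same price — no difference.
If it is above $2460, both bids lose — no difference.
If it lies strictly between $690 and $2460, bidding your value loses (payoff 0) while bidding $2460 wins at a price above your value (payoff negative).
So the deviation strictly hurts on the open interval ($690, $2460).

($690, $2460)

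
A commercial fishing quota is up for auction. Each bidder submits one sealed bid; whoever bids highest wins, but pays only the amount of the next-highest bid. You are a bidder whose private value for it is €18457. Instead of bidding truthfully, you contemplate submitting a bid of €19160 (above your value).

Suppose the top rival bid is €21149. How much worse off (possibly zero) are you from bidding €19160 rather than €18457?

€0

Bidding your value €18457: you lose (since €18457 < €21149). Payoff €0.
Bidding €19160: you lose. Payoff €0.
Difference = €0 − €0 = €0; both bids lead to the same outcome because the competing bid is above both your value and your alternative bid.
Because the price is fixed by the runner-up's bid, deviating from your value can only change a good outcome into a bad one — never the reverse.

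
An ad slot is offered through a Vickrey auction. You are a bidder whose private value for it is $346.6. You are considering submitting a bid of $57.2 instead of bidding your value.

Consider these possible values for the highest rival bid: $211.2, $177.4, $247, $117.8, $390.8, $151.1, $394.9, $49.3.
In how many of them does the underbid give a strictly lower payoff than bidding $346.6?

5

The deviation hurts exactly when the highest competing bid lies strictly between $57.2 and $346.6 — underbidding then forfeits a profitable win.
$211.2: inside the interval → strictly worse (loss $135.4).
$177.4: inside the interval → strictly worse (loss $169.2).
$247: inside the interval → strictly worse (loss $99.6).
$117.8: inside the interval → strictly worse (loss $228.8).
$390.8: above both → same outcome either way.
$151.1: inside the interval → strictly worse (loss $195.5).
$394.9: above both → same outcome either way.
$49.3: below both → same outcome either way.
Count: 5.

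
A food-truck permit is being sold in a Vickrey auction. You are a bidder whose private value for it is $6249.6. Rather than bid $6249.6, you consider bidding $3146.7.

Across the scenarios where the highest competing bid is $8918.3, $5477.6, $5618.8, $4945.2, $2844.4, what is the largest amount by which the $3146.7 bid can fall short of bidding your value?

$1304.4

$8918.3: same outcome either way → loss $0.
$5477.6: truthful gives $772, deviation gives $0 → loss $772.
$5618.8: truthful gives $630.8, deviation gives $0 → loss $630.8.
$4945.2: truthful gives $1304.4, deviation gives $0 → loss $1304.4.
$2844.4: same outcome either way → loss $0.
Maximum loss: $1304.4.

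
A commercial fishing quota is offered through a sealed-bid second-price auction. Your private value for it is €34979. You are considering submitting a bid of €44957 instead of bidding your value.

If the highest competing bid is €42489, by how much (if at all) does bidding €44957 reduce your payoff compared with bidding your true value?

Bidding your value €34979: you lose (since €34979 < €42489). Payoff €0.
Bidding €44957: you win and pay €42489. Payoff €34979 − €42489 = −€7510.
The competing bid €42489 lies between your value and your inflated bid, so overbidding wins an item priced above your value.
Loss from deviating = €0 − (−€7510) = €7510.
In a second-price auction your bid sets only whether you win, not what you pay, so bidding your true value is weakly dominant.

€7510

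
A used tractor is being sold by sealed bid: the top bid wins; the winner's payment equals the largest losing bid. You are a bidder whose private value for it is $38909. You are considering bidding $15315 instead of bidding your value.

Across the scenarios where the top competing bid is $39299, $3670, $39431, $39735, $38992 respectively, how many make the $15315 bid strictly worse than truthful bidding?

The deviation hurts exactly when the highest competing bid lies strictly between $15315 and $38909 — underbidding then forfeits a profitable win.
$39299: above both → same outcome either way.
$3670: below both → same outcome either way.
$39431: above both → same outcome either way.
$39735: above both → same outcome either way.
$38992: above both → same outcome either way.
Count: 0.

0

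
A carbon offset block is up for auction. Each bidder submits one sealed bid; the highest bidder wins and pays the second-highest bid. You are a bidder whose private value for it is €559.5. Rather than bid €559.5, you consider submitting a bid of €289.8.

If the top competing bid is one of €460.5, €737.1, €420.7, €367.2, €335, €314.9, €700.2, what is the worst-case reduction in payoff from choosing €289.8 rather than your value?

€244.6

€460.5: truthful gives €99, deviation gives €0 → loss €99.
€737.1: same outcome either way → loss €0.
€420.7: truthful gives €138.8, deviation gives €0 → loss €138.8.
€367.2: truthful gives €192.3, deviation gives €0 → loss €192.3.
€335: truthful gives €224.5, deviation gives €0 → loss €224.5.
€314.9: truthful gives €244.6, deviation gives €0 → loss €244.6.
€700.2: same outcome either way → loss €0.
Maximum loss: €244.6.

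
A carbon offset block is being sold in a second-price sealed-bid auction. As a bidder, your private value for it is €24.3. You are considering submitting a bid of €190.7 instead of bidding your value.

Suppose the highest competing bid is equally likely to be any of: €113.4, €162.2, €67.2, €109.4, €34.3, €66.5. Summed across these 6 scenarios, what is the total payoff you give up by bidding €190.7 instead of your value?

The deviation costs you only when the competing bid falls strictly between €24.3 and €190.7; elsewhere both bids give the same outcome.
€113.4: truthful payoff €0, deviation payoff −€89.1 → loss €89.1.
€162.2: truthful payoff €0, deviation payoff −€137.9 → loss €137.9.
€67.2: truthful payoff €0, deviation payoff −€42.9 → loss €42.9.
€109.4: truthful payoff €0, deviation payoff −€85.1 → loss €85.1.
€34.3: truthful payoff €0, deviation payoff −€10 → loss €10.
€66.5: truthful payoff €0, deviation payoff −€42.2 → loss €42.2.
Total loss = €89.1 + €137.9 + €42.9 + €85.1 + €10 + €42.2 = €407.2.

€407.2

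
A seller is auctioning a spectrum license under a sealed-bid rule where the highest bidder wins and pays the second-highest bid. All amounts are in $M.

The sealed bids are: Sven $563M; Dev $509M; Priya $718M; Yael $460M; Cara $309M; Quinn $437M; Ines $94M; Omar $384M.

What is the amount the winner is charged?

Highest bid: Priya at $718M, so Priya wins.
Second-highest bid: Sven at $563M — that is the price the winner pays.

$563M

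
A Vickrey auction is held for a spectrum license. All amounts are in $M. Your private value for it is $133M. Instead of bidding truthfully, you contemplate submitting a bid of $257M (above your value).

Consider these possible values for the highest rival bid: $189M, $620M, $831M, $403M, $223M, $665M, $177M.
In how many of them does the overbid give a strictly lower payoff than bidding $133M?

3

The deviation hurts exactly when the highest competing bid lies strictly between $133M and $257M — overbidding then wins at a price above your value.
$189M: inside the interval → strictly worse (loss $56M).
$620M: above both → same outcome either way.
$831M: above both → same outcome either way.
$403M: above both → same outcome either way.
$223M: inside the interval → strictly worse (loss $90M).
$665M: above both → same outcome either way.
$177M: inside the interval → strictly worse (loss $44M).
Count: 3.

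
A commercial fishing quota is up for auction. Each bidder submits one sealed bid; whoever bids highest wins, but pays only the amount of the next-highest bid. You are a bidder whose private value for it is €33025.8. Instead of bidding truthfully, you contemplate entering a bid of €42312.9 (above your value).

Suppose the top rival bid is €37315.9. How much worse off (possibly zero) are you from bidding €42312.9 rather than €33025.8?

€4290.1

Bidding your value €33025.8: you lose (since €33025.8 < €37315.9). Payoff €0.
Bidding €42312.9: you win and pay €37315.9. Payoff €33025.8 − €37315.9 = −€4290.1.
The competing bid €37315.9 lies between your value and your inflated bid, so overbidding wins an item priced above your value.
Loss from deviating = €0 − (−€4290.1) = €4290.1.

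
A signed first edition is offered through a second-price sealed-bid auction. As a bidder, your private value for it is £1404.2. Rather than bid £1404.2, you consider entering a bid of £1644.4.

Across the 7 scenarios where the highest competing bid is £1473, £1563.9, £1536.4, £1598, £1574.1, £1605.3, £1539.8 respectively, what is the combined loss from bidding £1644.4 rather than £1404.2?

£1061.1

The deviation costs you only when the competing bid falls strictly between £1404.2 and £1644.4; elsewhere both bids give the same outcome.
£1473: truthful payoff £0, deviation payoff −£68.8 → loss £68.8.
£1563.9: truthful payoff £0, deviation payoff −£159.7 → loss £159.7.
£1536.4: truthful payoff £0, deviation payoff −£132.2 → loss £132.2.
£1598: truthful payoff £0, deviation payoff −£193.8 → loss £193.8.
£1574.1: truthful payoff £0, deviation payoff −£169.9 → loss £169.9.
£1605.3: truthful payoff £0, deviation payoff −£201.1 → loss £201.1.
£1539.8: truthful payoff £0, deviation payoff −£135.6 → loss £135.6.
Total loss = £68.8 + £159.7 + £132.2 + £193.8 + £169.9 + £201.1 + £135.6 = £1061.1.
Because the price is fixed by the runner-up's bid, deviating from your value can only change a good outcome into a bad one — never the reverse.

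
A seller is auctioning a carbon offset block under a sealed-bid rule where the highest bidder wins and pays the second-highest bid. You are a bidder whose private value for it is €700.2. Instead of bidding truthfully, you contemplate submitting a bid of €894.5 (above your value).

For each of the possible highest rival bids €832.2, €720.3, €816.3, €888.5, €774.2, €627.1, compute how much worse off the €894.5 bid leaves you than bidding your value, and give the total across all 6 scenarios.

€530.5

The deviation costs you only when the competing bid falls strictly between €700.2 and €894.5; elsewhere both bids give the same outcome.
€832.2: truthful payoff €0, deviation payoff −€132 → loss €132.
€720.3: truthful payoff €0, deviation payoff −€20.1 → loss €20.1.
€816.3: truthful payoff €0, deviation payoff −€116.1 → loss €116.1.
€888.5: truthful payoff €0, deviation payoff −€188.3 → loss €188.3.
€774.2: truthful payoff €0, deviation payoff −€74 → loss €74.
€627.1: outcomes coincide → loss €0.
Total loss = €132 + €20.1 + €116.1 + €188.3 + €74 = €530.5.
Because the price is fixed by the runner-up's bid, deviating from your value can only change a good outcome into a bad one — never the reverse.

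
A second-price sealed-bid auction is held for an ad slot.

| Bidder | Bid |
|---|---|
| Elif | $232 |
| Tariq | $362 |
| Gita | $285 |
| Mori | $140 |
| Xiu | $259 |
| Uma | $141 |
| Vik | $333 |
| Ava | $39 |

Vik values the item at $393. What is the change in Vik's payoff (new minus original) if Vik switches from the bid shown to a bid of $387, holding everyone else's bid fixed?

The highest bid among the other bidders is $362; Vik's bid doesn't change that.
Original bid $333: Vik is not highest (top rival bid is $362); payoff $0.
Alternative bid $387: Vik is highest, pays the top rival bid $362; payoff $393 − $362 = $31.
Change in payoff = $31 − ($0) = $31.

$31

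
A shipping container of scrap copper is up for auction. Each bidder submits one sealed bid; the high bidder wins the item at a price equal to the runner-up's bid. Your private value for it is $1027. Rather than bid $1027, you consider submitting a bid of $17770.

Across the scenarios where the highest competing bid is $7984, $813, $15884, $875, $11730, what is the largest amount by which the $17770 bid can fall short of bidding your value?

$7984: truthful gives $0, deviation gives −$6957 → loss $6957.
$813: same outcome either way → loss $0.
$15884: truthful gives $0, deviation gives −$14857 → loss $14857.
$875: same outcome either way → loss $0.
$11730: truthful gives $0, deviation gives −$10703 → loss $10703.
Maximum loss: $14857.

$14857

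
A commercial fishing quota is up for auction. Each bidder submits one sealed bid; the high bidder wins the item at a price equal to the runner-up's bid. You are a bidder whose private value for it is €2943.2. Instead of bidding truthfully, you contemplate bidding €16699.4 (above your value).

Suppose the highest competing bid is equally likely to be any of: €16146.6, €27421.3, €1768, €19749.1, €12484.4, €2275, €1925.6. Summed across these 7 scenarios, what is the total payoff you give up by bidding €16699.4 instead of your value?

The deviation costs you only when the competing bid falls strictly between €2943.2 and €16699.4; elsewhere both bids give the same outcome.
€16146.6: truthful payoff €0, deviation payoff −€13203.4 → loss €13203.4.
€27421.3: outcomes coincide → loss €0.
€1768: outcomes coincide → loss €0.
€19749.1: outcomes coincide → loss €0.
€12484.4: truthful payoff €0, deviation payoff −€9541.2 → loss €9541.2.
€2275: outcomes coincide → loss €0.
€1925.6: outcomes coincide → loss €0.
Total loss = €13203.4 + €9541.2 = €22744.6.

€22744.6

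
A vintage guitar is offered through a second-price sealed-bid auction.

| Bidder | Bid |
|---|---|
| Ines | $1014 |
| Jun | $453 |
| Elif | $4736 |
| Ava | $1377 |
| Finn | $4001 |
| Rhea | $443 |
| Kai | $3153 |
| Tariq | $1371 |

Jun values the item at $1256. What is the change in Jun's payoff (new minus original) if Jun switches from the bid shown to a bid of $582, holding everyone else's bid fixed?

$0

The highest bid among the other bidders is $4736; Jun's bid doesn't change that.
Original bid $453: Jun is not highest (top rival bid is $4736); payoff $0.
Alternative bid $582: Jun is not highest (top rival bid is $4736); payoff $0.
Change in payoff = $0 − ($0) = $0.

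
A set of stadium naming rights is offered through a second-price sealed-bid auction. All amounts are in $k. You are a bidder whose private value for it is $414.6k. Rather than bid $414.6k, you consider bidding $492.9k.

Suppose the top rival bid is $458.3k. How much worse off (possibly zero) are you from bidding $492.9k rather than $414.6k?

$43.7k

Bidding your value $414.6k: you lose (since $414.6k < $458.3k). Payoff $0k.
Bidding $492.9k: you win and pay $458.3k. Payoff $414.6k − $458.3k = −$43.7k.
The competing bid $458.3k lies between your value and your inflated bid, so overbidding wins an item priced above your value.
Loss from deviating = $0k − (−$43.7k) = $43.7k.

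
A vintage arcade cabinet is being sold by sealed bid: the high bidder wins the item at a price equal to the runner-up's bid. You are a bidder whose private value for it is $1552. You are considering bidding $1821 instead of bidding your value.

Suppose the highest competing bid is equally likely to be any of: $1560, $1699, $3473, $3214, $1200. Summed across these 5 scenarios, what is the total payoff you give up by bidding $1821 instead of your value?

$155

The deviation costs you only when the competing bid falls strictly between $1552 and $1821; elsewhere both bids give the same outcome.
$1560: truthful payoff $0, deviation payoff −$8 → loss $8.
$1699: truthful payoff $0, deviation payoff −$147 → loss $147.
$3473: outcomes coincide → loss $0.
$3214: outcomes coincide → loss $0.
$1200: outcomes coincide → loss $0.
Total loss = $8 + $147 = $155.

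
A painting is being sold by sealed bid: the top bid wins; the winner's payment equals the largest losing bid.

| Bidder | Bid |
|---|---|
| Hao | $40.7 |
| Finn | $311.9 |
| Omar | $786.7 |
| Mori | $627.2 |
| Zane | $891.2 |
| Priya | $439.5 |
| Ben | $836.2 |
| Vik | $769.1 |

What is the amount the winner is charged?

Highest bid: Zane at $891.2, so Zane wins.
Second-highest bid: Ben at $836.2 — that is the price the winner pays.

$836.2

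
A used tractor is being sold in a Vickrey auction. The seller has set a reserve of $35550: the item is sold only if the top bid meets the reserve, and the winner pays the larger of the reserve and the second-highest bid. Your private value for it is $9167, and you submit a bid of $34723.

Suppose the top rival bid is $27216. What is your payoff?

$0

Your bid $34723 is the highest bid but falls below the reserve $35550, so the item goes unsold. Payoff $0.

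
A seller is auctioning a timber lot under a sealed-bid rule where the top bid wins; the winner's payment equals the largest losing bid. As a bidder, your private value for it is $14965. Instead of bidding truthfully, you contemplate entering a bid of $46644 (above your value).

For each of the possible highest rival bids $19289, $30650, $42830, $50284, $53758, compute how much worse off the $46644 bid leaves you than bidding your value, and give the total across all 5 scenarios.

$47874

The deviation costs you only when the competing bid falls strictly between $14965 and $46644; elsewhere both bids give the same outcome.
$19289: truthful payoff $0, deviation payoff −$4324 → loss $4324.
$30650: truthful payoff $0, deviation payoff −$15685 → loss $15685.
$42830: truthful payoff $0, deviation payoff −$27865 → loss $27865.
$50284: outcomes coincide → loss $0.
$53758: outcomes coincide → loss $0.
Total loss = $4324 + $15685 + $27865 = $47874.
Because the price is fixed by the runner-up's bid, deviating from your value can only change a good outcome into a bad one — never the reverse.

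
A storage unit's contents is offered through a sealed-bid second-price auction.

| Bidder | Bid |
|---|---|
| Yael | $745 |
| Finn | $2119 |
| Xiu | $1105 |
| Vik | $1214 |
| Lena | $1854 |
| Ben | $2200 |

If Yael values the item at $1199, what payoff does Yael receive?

Highest bid: Ben at $2200, so Ben wins.
Second-highest bid: Finn at $2119 — that is the price the winner pays.
Yael did not win, so Yael pays nothing and receives nothing: payoff $0.

$0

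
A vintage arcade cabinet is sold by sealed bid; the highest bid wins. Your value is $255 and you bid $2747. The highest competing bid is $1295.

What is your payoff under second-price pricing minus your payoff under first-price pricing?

You have the highest bid, so you win under either rule.
Second-price: pay $1295 → payoff −$1040.
First-price: pay your own bid $2747 → payoff −$2492.
Difference = −$1040 − (−$2492) = $1452.

$1452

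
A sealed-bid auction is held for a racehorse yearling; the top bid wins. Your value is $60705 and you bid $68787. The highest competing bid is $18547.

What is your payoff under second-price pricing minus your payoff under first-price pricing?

You have the highest bid, so you win under either rule.
Second-price: pay $18547 → payoff $42158.
First-price: pay your own bid $68787 → payoff −$8082.
Difference = $42158 − (−$8082) = $50240.

$50240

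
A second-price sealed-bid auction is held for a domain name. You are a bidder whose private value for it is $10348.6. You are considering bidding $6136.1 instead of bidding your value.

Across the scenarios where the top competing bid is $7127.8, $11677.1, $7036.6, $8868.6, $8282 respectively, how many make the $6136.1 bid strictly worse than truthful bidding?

The deviation hurts exactly when the highest competing bid lies strictly between $6136.1 and $10348.6 — underbidding then forfeits a profitable win.
$7127.8: inside the interval → strictly worse (loss $3220.8).
$11677.1: above both → same outcome either way.
$7036.6: inside the interval → strictly worse (loss $3312).
$8868.6: inside the interval → strictly worse (loss $1480).
$8282: inside the interval → strictly worse (loss $2066.6).
Count: 4.

4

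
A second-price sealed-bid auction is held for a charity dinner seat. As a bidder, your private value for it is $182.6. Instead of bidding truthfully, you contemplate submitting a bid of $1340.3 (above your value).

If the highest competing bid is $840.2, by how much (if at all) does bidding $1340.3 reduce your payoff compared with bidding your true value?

Bidding your value $182.6: you lose (since $182.6 < $840.2). Payoff $0.
Bidding $1340.3: you win and pay $840.2. Payoff $182.6 − $840.2 = −$657.6.
The competing bid $840.2 lies between your value and your inflated bid, so overbidding wins an item priced above your value.
Loss from deviating = $0 − (−$657.6) = $657.6.

$657.6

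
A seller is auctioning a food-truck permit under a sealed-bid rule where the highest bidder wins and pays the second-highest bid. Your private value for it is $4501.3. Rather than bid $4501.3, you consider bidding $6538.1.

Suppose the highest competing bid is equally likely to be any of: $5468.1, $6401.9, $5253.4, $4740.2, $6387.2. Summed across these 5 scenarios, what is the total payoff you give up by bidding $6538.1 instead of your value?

The deviation costs you only when the competing bid falls strictly between $4501.3 and $6538.1; elsewhere both bids give the same outcome.
$5468.1: truthful payoff $0, deviation payoff −$966.8 → loss $966.8.
$6401.9: truthful payoff $0, deviation payoff −$1900.6 → loss $1900.6.
$5253.4: truthful payoff $0, deviation payoff −$752.1 → loss $752.1.
$4740.2: truthful payoff $0, deviation payoff −$238.9 → loss $238.9.
$6387.2: truthful payoff $0, deviation payoff −$1885.9 → loss $1885.9.
Total loss = $966.8 + $1900.6 + $752.1 + $238.9 + $1885.9 = $5744.3.

$5744.3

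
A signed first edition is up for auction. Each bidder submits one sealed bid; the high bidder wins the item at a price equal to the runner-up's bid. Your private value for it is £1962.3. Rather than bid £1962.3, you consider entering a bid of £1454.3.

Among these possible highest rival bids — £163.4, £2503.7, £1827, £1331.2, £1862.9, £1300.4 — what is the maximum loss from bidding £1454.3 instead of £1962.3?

£135.3

£163.4: same outcome either way → loss £0.
£2503.7: same outcome either way → loss £0.
£1827: truthful gives £135.3, deviation gives £0 → loss £135.3.
£1331.2: same outcome either way → loss £0.
£1862.9: truthful gives £99.4, deviation gives £0 → loss £99.4.
£1300.4: same outcome either way → loss £0.
Maximum loss: £135.3.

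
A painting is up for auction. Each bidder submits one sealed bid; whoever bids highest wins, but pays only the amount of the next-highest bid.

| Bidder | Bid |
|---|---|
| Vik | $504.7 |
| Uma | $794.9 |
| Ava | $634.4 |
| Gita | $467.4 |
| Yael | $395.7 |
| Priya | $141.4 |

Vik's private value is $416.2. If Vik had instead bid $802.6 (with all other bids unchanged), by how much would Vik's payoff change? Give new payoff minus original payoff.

−$378.7

The highest bid among the other bidders is $794.9; Vik's bid doesn't change that.
Original bid $504.7: Vik is not highest (top rival bid is $794.9); payoff $0.
Alternative bid $802.6: Vik is highest, pays the top rival bid $794.9; payoff $416.2 − $794.9 = −$378.7.
Change in payoff = −$378.7 − ($0) = −$378.7.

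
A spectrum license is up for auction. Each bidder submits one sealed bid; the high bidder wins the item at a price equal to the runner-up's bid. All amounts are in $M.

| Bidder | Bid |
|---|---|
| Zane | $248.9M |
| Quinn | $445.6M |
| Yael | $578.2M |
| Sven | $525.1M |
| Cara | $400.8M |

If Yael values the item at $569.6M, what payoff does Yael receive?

Highest bid: Yael at $578.2M, so Yael wins.
Second-highest bid: Sven at $525.1M — that is the price the winner pays.
Yael's payoff = value − price = $569.6M − $525.1M = $44.5M.

$44.5M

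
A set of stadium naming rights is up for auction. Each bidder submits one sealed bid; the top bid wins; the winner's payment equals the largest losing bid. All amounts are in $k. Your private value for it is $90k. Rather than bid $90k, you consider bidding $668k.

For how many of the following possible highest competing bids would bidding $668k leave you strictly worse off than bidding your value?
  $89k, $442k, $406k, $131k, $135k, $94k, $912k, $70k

5

The deviation hurts exactly when the highest competing bid lies strictly between $90k and $668k — overbidding then wins at a price above your value.
$89k: below both → same outcome either way.
$442k: inside the interval → strictly worse (loss $352k).
$406k: inside the interval → strictly worse (loss $316k).
$131k: inside the interval → strictly worse (loss $41k).
$135k: inside the interval → strictly worse (loss $45k).
$94k: inside the interval → strictly worse (loss $4k).
$912k: above both → same outcome either way.
$70k: below both → same outcome either way.
Count: 5.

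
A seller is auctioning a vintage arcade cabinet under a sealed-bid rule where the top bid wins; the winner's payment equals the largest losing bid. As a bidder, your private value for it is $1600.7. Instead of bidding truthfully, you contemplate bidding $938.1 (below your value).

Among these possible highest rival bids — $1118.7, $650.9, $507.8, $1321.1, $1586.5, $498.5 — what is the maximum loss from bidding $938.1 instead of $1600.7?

$1118.7: truthful gives $482, deviation gives $0 → loss $482.
$650.9: same outcome either way → loss $0.
$507.8: same outcome either way → loss $0.
$1321.1: truthful gives $279.6, deviation gives $0 → loss $279.6.
$1586.5: truthful gives $14.2, deviation gives $0 → loss $14.2.
$498.5: same outcome either way → loss $0.
Maximum loss: $482.

$482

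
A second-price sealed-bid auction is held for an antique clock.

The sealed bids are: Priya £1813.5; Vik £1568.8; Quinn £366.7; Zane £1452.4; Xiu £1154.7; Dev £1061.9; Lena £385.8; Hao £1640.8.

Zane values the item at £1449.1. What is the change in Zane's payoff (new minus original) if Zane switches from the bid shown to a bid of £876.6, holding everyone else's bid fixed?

£0

The highest bid among the other bidders is £1813.5; Zane's bid doesn't change that.
Original bid £1452.4: Zane is not highest (top rival bid is £1813.5); payoff £0.
Alternative bid £876.6: Zane is not highest (top rival bid is £1813.5); payoff £0.
Change in payoff = £0 − (£0) = £0.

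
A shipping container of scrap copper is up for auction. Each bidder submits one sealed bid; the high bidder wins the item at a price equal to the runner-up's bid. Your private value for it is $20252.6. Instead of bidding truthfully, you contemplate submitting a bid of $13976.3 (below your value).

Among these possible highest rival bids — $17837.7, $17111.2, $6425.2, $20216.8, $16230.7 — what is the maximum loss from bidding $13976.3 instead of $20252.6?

$4021.9

$17837.7: truthful gives $2414.9, deviation gives $0 → loss $2414.9.
$17111.2: truthful gives $3141.4, deviation gives $0 → loss $3141.4.
$6425.2: same outcome either way → loss $0.
$20216.8: truthful gives $35.8, deviation gives $0 → loss $35.8.
$16230.7: truthful gives $4021.9, deviation gives $0 → loss $4021.9.
Maximum loss: $4021.9.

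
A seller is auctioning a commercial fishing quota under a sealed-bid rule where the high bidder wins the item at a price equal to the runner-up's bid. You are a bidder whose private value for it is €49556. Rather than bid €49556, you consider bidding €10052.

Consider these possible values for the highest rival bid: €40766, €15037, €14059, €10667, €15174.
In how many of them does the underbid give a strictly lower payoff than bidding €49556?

The deviation hurts exactly when the highest competing bid lies strictly between €10052 and €49556 — underbidding then forfeits a profitable win.
€40766: inside the interval → strictly worse (loss €8790).
€15037: inside the interval → strictly worse (loss €34519).
€14059: inside the interval → strictly worse (loss €35497).
€10667: inside the interval → strictly worse (loss €38889).
€15174: inside the interval → strictly worse (loss €34382).
Count: 5.

5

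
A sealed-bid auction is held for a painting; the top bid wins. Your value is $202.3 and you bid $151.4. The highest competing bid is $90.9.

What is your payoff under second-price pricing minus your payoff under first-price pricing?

You have the highest bid, so you win under either rule.
Second-price: pay $90.9 → payoff $111.4.
First-price: pay your own bid $151.4 → payoff $50.9.
Difference = $111.4 − ($50.9) = $60.5.

$60.5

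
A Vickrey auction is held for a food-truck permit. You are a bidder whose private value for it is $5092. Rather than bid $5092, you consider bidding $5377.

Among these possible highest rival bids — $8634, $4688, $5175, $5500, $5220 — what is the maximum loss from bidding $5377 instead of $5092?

$128

$8634: same outcome either way → loss $0.
$4688: same outcome either way → loss $0.
$5175: truthful gives $0, deviation gives −$83 → loss $83.
$5500: same outcome either way → loss $0.
$5220: truthful gives $0, deviation gives −$128 → loss $128.
Maximum loss: $128.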